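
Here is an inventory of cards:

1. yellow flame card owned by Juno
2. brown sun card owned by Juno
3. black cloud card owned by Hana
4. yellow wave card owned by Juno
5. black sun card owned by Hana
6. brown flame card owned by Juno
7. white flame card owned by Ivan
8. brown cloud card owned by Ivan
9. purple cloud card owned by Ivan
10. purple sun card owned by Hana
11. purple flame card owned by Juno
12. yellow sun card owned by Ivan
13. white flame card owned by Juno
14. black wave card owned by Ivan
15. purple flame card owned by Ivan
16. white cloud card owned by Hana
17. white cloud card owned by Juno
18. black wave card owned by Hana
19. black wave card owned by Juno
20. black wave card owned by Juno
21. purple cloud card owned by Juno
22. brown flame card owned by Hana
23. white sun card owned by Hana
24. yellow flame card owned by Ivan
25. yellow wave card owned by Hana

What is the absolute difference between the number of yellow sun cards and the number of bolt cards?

yellow sun cards: 1. bolt cards: 0.
|1 − 0| = 1 − 0 = 1.

1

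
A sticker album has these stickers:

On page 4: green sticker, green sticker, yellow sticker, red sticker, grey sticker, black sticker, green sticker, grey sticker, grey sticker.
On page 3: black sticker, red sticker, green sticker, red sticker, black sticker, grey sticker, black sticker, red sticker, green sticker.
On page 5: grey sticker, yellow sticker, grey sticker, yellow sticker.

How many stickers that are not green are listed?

17

Total stickers: 22; with the excluded value: 5; remaining 22 − 5 = 17.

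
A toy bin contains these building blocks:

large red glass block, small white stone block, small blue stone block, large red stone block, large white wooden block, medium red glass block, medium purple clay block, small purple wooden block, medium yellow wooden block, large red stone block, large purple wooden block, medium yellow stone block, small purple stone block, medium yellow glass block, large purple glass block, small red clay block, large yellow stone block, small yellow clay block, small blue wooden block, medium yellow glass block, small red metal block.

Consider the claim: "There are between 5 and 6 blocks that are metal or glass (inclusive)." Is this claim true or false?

blocks that are metal or glass: 6.
The claim requires 5 ≤ 6 ≤ 6, which holds.

True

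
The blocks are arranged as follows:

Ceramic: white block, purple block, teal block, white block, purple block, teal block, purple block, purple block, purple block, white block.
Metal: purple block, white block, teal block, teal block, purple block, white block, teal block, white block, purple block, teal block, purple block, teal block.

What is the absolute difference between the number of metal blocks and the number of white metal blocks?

9

metal blocks: 12. white metal blocks: 3.
|12 − 3| = 12 − 3 = 9.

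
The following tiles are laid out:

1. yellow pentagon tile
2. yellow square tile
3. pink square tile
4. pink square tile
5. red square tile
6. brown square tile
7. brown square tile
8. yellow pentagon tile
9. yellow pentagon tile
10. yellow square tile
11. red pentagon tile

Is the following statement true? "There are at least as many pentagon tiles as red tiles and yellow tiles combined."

False

There are 4 pentagon tiles.
red tiles: 2; yellow tiles: 5; combined: 2 + 5 = 7.
The claim requires 4 ≥ 7, which does not hold.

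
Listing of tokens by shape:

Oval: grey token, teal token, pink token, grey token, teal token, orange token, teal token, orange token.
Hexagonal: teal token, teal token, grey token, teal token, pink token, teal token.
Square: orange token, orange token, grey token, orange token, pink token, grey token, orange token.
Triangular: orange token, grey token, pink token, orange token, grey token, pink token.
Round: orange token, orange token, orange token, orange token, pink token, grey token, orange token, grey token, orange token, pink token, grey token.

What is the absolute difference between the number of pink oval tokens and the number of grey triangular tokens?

pink oval tokens: 1. grey triangular tokens: 2.
|1 − 2| = 2 − 1 = 1.

1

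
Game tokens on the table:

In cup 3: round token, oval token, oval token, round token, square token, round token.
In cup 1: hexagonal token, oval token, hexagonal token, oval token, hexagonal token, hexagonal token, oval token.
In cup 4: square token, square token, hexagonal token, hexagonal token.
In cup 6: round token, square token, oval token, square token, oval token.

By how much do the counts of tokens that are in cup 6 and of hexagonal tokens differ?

1

tokens in cup 6: 5. hexagonal tokens: 6.
|5 − 6| = 6 − 5 = 1.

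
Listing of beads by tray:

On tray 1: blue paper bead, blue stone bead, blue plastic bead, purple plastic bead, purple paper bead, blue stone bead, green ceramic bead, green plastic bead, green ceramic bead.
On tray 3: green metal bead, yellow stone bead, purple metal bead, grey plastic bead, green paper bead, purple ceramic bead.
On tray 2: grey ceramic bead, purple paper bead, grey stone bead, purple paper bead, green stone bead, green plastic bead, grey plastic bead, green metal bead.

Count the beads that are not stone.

18

Total beads: 23; with the excluded value: 5; remaining 23 − 5 = 18.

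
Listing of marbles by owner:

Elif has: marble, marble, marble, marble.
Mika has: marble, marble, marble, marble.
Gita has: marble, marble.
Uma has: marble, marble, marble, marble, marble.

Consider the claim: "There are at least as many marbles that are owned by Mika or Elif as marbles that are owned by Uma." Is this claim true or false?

marbles owned by Mika or Elif: 8.
marbles owned by Uma: 5.
The claim requires 8 ≥ 5, which holds.

True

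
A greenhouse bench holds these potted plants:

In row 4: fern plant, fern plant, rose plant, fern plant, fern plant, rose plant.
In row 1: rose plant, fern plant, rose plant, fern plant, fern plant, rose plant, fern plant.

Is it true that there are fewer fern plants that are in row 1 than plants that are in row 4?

True

|fern plants in row 1| = 4.
|plants in row 4| = 6.
The claim requires 4 < 6, which holds.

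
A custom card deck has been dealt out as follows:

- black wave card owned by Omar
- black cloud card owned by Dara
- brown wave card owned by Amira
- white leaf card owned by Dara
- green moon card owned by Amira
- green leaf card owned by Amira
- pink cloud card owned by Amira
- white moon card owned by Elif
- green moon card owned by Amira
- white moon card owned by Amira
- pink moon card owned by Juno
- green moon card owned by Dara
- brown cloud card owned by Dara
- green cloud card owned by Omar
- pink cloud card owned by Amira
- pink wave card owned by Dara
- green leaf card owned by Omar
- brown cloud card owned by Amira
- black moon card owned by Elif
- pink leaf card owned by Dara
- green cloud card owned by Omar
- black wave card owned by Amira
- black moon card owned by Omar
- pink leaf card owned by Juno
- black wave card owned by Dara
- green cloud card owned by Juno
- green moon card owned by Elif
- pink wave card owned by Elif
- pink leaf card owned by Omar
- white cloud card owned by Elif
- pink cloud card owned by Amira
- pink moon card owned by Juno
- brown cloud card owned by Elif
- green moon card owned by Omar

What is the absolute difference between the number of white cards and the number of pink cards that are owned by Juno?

1

white cards: 4. pink cards owned by Juno: 3.
|4 − 3| = 4 − 3 = 1.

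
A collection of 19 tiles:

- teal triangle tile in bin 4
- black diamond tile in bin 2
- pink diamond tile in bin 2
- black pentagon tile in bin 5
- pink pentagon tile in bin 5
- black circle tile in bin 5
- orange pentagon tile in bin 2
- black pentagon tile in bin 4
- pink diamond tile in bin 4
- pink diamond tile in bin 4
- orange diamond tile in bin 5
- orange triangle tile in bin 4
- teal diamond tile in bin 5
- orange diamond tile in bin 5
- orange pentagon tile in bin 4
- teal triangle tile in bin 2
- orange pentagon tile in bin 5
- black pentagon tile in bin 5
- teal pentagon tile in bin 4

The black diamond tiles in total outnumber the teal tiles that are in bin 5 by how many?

0

black diamond tiles: 1.
teal tiles in bin 5: 1.
1 − 1 = 0.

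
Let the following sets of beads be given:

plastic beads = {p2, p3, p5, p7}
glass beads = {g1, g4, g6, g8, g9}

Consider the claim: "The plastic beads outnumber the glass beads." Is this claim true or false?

False

plastic beads: 4.
glass beads: 5.
The claim requires 4 > 5, which does not hold.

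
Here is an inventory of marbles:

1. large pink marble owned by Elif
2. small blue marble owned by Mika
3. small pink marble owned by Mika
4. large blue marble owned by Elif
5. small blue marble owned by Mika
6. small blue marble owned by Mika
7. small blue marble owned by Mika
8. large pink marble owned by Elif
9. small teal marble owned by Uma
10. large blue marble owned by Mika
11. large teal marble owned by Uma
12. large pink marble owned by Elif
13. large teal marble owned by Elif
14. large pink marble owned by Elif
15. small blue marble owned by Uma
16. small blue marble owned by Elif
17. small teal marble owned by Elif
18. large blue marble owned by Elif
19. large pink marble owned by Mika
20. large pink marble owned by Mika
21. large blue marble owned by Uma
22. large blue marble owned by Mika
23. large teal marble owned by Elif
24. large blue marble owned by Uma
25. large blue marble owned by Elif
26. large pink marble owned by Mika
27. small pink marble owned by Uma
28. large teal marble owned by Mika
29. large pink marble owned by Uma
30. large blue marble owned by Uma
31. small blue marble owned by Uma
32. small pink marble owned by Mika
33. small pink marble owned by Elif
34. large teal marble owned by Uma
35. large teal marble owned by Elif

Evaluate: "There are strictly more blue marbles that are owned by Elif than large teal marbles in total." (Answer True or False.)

False

Count of blue marbles owned by Elif: 4.
There are 6 large teal marbles.
The claim requires 4 > 6, which does not hold.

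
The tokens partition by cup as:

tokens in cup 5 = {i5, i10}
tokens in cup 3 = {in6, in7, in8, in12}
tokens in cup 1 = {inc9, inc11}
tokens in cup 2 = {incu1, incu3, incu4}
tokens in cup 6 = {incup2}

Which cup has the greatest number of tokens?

Counts by cup: cup 3→4, cup 2→3, cup 5→2, cup 1→2, cup 6→1.
The maximum is 4, held uniquely by cup 3.

cup 3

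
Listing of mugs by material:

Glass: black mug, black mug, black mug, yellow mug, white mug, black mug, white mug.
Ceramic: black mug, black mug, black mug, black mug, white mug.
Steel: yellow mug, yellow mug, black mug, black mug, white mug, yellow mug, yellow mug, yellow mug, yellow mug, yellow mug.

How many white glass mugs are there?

2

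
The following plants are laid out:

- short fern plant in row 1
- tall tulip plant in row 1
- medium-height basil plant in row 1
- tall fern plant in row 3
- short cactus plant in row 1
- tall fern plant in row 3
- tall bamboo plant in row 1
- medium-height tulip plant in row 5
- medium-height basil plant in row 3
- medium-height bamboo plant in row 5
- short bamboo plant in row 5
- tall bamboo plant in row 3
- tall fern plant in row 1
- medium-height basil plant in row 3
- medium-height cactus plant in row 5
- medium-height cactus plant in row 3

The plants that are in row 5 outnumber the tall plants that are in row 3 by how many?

1

plants in row 5: 4.
tall plants in row 3: 3.
4 − 3 = 1.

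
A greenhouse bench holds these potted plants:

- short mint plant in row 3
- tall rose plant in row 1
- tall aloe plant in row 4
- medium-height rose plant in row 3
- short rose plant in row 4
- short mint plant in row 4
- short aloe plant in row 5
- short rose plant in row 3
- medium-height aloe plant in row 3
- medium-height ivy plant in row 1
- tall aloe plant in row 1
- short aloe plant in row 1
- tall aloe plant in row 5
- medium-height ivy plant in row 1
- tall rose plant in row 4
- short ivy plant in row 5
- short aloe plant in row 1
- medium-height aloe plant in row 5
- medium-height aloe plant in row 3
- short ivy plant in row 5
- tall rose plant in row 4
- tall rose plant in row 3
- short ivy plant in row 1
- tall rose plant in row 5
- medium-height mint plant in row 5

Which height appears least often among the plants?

Counts by height: short 10, tall 8, medium-height 7.
The minimum is 7, held uniquely by medium-height.

medium-height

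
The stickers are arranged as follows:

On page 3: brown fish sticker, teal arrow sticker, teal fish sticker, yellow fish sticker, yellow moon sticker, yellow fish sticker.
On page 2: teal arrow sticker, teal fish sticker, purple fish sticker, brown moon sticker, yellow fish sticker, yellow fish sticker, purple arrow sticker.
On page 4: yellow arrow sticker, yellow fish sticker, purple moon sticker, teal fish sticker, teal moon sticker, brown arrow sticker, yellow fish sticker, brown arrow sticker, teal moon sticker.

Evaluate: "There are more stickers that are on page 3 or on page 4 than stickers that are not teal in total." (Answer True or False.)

stickers on page 3 or on page 4: 15.
stickers that are not teal: 15.
The claim requires 15 > 15, which does not hold.

False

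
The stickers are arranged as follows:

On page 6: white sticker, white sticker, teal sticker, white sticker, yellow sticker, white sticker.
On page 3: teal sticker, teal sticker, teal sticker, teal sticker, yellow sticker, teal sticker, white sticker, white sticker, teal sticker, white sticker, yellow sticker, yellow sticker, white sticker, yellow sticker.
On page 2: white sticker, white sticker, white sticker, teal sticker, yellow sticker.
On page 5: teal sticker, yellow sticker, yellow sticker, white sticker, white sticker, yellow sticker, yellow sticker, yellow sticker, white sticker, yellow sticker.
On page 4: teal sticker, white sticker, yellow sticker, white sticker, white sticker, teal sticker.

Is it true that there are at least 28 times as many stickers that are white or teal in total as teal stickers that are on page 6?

stickers that are white or teal: 28.
teal stickers on page 6: 1.
The claim requires 28 ≥ 28 × 1 = 28, which holds.

True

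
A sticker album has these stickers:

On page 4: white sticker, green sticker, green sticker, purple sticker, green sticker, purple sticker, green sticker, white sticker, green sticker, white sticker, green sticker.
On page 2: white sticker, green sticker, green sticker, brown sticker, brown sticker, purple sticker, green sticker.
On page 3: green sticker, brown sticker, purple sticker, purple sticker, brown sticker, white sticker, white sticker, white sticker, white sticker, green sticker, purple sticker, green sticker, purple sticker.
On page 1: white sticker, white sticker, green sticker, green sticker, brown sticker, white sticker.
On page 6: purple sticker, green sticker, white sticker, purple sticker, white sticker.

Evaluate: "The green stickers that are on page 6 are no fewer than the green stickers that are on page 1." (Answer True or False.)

green stickers on page 6: 1.
green stickers on page 1: 2.
The claim requires 1 ≥ 2, which does not hold.

False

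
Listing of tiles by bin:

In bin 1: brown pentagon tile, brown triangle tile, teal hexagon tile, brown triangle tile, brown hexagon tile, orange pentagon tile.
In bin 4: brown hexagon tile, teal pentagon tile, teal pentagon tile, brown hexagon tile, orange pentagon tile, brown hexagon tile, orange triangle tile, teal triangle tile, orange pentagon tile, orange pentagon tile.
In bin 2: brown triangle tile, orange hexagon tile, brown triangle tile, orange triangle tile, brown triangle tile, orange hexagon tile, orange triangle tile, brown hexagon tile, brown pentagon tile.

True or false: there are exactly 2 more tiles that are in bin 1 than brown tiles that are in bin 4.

There are 6 tiles in bin 1.
There are 3 brown tiles in bin 4.
The claim requires 6 − 3 (= 3) to equal 2, which does not hold.

False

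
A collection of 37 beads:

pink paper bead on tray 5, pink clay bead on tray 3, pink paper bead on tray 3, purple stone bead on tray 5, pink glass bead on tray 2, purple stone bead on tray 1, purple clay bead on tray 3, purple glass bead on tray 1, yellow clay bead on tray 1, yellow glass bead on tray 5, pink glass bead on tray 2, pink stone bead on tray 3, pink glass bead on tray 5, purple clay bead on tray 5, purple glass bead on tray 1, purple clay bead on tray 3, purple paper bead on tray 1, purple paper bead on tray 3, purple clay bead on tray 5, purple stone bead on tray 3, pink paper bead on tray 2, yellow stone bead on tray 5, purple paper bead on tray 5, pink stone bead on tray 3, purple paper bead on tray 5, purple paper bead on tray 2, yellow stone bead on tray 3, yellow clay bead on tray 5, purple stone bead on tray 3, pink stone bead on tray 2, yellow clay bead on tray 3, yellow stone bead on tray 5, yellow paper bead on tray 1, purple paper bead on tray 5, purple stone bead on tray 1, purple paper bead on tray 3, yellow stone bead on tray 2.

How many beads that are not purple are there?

19

Total beads: 37; with the excluded value: 18; remaining 37 − 18 = 19.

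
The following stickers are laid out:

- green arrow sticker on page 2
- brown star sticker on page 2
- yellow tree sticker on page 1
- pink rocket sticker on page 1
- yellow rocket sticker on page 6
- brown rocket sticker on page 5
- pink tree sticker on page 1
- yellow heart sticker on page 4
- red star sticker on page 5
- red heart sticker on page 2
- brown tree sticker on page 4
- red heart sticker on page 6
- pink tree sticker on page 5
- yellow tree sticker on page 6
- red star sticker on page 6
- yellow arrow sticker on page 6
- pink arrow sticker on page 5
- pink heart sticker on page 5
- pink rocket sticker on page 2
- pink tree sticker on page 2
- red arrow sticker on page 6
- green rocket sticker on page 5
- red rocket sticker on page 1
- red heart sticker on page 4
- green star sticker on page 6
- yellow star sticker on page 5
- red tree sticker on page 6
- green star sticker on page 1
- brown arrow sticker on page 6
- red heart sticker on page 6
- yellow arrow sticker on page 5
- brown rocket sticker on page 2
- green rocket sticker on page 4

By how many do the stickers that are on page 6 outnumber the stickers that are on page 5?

stickers on page 6: 10.
stickers on page 5: 8.
10 − 8 = 2.

2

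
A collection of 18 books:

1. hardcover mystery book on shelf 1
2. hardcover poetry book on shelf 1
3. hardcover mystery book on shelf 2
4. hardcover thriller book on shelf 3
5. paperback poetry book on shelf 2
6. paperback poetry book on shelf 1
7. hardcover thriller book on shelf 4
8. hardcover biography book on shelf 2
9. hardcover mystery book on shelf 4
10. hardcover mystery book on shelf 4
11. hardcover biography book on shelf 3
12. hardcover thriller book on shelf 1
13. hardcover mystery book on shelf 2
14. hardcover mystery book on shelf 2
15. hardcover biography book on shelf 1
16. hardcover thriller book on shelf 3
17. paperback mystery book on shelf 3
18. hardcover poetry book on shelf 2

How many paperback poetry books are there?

2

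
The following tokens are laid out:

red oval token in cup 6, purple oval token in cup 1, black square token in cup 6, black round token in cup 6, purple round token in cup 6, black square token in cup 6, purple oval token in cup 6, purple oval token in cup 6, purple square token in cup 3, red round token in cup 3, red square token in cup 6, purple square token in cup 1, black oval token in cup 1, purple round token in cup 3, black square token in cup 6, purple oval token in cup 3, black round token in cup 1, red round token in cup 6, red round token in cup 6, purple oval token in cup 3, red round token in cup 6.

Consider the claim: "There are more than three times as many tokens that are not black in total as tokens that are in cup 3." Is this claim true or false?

False

|tokens that are not black| = 15.
|tokens in cup 3| = 5.
The claim requires 15 > 3 × 5 = 15, which does not hold.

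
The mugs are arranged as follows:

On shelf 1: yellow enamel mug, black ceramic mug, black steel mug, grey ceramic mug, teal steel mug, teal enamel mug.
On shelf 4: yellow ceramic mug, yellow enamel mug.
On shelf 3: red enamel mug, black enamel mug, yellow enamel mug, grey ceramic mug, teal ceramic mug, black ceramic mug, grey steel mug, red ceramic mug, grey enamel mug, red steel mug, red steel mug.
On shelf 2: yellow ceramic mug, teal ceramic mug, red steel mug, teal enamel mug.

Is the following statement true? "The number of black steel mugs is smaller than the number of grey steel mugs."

False

There is 1 black steel mug.
There is 1 grey steel mug.
The claim requires 1 < 1, which does not hold.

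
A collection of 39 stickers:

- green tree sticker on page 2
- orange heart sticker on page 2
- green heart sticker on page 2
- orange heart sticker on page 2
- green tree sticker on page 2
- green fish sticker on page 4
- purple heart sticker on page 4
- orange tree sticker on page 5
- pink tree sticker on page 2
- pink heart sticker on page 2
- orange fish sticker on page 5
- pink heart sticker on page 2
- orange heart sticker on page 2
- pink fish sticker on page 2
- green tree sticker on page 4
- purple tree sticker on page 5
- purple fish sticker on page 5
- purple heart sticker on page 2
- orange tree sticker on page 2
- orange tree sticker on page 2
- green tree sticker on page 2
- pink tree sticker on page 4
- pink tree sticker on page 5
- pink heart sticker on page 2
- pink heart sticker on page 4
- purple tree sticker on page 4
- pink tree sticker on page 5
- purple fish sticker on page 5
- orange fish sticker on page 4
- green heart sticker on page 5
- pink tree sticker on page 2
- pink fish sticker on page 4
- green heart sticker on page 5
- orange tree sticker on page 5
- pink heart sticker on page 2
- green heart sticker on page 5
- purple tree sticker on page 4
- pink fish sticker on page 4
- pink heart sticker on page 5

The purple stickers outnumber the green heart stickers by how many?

3

purple stickers: 7.
green heart stickers: 4.
7 − 4 = 3.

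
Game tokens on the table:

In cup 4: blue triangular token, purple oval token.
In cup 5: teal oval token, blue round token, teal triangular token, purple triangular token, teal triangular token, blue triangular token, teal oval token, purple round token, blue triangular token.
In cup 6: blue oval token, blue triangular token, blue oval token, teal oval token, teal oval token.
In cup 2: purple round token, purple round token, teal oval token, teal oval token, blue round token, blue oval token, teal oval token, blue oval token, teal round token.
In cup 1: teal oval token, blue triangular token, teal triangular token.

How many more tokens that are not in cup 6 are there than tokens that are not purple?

tokens that are not in cup 6: 23.
tokens that are not purple: 23.
23 − 23 = 0.

0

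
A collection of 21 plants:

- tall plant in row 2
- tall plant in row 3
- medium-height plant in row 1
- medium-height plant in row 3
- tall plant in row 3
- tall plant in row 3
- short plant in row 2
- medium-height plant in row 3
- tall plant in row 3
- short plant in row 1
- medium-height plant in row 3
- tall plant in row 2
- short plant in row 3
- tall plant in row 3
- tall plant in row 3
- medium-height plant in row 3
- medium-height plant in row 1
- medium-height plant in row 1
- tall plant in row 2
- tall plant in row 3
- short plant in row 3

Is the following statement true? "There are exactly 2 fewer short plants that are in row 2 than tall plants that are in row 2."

True

|short plants in row 2| = 1.
|tall plants in row 2| = 3.
The claim requires 3 − 1 (= 2) to equal 2, which holds.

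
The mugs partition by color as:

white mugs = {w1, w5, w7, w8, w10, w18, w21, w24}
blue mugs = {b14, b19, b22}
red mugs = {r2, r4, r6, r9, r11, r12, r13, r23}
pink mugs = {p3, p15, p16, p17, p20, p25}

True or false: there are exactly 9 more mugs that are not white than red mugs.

|mugs that are not white| = 17.
|red mugs| = 8.
The claim requires 17 − 8 (= 9) to equal 9, which holds.

True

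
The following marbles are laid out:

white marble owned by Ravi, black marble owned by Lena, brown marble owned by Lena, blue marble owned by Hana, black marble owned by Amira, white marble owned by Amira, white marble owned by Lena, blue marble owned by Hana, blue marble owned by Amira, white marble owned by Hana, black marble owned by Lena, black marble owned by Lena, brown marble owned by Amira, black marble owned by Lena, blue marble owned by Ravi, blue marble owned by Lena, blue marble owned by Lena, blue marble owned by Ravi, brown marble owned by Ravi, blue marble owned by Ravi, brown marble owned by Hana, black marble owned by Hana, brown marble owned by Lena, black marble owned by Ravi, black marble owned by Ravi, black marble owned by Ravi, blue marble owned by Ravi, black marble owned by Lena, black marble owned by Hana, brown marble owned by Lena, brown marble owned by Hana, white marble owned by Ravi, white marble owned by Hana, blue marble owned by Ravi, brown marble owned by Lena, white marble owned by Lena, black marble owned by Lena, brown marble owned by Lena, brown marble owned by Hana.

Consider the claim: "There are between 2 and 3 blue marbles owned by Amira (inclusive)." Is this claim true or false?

|blue marbles owned by Amira| = 1.
The claim requires 2 ≤ 1 ≤ 3, which does not hold.

False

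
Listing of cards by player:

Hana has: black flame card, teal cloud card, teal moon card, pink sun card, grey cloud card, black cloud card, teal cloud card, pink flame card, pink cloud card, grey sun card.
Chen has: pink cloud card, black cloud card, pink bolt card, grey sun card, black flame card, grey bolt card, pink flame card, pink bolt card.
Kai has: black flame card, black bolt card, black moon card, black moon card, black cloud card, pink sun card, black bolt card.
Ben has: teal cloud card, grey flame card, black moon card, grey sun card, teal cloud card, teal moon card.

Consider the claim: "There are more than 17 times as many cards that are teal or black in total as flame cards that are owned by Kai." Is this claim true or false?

False

There are 17 cards that are teal or black.
Count of flame cards owned by Kai: 1.
The claim requires 17 > 17 × 1 = 17, which does not hold.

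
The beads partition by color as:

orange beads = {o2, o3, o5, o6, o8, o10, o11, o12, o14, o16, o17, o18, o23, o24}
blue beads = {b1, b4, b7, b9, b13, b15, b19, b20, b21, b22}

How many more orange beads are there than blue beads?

4

orange beads: 14.
blue beads: 10.
14 − 10 = 4.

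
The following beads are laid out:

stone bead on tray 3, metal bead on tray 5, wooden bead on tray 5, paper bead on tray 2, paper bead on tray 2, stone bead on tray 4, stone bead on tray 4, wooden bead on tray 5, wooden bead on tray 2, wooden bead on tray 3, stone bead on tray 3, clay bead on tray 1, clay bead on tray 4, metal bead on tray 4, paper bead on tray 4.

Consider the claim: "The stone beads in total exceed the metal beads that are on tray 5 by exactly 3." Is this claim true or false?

True

|stone beads| = 4.
|metal beads on tray 5| = 1.
The claim requires 4 − 1 (= 3) to equal 3, which holds.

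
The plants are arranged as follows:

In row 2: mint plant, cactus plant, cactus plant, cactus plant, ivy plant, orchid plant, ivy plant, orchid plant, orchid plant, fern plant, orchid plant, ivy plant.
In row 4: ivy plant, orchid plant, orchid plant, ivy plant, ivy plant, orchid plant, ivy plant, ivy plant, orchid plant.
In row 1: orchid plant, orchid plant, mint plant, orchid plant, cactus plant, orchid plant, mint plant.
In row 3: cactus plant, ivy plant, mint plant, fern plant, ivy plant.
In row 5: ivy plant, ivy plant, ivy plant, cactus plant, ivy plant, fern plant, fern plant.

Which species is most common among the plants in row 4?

Counts by species (restricted to plants in row 4): ivy 5, orchid 4.
The maximum is 5, held uniquely by ivy.

ivy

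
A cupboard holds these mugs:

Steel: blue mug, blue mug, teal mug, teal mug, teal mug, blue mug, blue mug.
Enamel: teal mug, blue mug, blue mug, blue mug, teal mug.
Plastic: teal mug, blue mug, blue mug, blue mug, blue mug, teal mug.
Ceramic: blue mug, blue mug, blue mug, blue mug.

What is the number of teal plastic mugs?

2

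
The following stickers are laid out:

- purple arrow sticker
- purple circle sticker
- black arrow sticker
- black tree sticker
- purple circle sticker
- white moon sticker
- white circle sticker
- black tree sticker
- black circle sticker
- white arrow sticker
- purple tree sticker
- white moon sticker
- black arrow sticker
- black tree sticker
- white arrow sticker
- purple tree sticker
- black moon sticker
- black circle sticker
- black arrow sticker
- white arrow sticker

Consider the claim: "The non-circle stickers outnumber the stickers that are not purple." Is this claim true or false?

non-circle stickers: 15.
stickers that are not purple: 15.
The claim requires 15 > 15, which does not hold.

False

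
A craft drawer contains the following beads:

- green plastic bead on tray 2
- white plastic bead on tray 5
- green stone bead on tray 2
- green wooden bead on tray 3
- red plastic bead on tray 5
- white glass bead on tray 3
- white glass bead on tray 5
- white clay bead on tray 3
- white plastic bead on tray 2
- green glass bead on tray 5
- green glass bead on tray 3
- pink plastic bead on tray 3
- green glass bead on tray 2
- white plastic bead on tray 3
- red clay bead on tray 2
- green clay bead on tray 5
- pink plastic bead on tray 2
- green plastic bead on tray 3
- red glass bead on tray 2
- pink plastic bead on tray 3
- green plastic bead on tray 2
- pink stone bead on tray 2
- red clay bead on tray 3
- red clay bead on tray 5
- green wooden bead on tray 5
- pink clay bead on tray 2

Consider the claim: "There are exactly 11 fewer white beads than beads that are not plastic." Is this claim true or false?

|white beads| = 6.
|beads that are not plastic| = 16.
The claim requires 16 − 6 (= 10) to equal 11, which does not hold.

False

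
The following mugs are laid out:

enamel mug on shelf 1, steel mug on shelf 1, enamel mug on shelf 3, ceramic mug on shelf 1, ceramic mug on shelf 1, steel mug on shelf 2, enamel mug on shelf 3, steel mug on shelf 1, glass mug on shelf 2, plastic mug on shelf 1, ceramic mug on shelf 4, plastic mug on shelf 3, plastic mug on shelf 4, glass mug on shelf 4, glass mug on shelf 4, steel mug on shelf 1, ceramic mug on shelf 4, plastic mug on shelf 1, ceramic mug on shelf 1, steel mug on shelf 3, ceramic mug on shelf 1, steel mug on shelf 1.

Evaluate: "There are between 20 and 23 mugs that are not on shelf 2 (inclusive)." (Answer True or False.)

|mugs that are not on shelf 2| = 20.
The claim requires 20 ≤ 20 ≤ 23, which holds.

True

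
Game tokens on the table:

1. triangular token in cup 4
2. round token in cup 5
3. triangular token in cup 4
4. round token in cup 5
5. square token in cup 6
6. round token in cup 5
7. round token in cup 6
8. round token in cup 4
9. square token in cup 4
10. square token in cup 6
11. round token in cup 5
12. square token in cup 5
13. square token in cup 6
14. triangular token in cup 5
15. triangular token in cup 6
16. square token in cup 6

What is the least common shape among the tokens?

triangular

Counts by shape: round 6, square 6, triangular 4.
The minimum is 4, held uniquely by triangular.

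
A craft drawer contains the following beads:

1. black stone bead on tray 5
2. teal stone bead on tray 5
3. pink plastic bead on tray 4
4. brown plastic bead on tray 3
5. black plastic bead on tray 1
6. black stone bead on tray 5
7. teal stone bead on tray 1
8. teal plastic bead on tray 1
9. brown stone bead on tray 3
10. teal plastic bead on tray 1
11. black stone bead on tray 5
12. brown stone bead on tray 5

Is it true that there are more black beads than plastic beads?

black beads: 4.
plastic beads: 5.
The claim requires 4 > 5, which does not hold.

False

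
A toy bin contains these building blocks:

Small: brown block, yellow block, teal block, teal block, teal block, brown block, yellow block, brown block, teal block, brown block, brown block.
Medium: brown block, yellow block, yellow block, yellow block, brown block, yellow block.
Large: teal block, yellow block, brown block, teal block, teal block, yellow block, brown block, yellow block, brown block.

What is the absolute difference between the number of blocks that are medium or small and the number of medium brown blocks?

blocks that are medium or small: 17. medium brown blocks: 2.
|17 − 2| = 17 − 2 = 15.

15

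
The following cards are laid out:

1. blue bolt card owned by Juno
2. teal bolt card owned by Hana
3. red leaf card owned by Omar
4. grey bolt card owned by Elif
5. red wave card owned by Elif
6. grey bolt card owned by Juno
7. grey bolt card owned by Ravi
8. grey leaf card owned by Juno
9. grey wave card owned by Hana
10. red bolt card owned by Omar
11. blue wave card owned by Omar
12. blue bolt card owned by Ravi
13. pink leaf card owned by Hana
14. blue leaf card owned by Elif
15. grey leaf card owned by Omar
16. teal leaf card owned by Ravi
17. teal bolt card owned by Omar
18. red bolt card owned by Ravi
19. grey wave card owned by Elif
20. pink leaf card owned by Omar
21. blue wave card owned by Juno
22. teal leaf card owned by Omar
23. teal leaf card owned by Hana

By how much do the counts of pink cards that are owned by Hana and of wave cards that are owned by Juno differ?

pink cards owned by Hana: 1. wave cards owned by Juno: 1.
|1 − 1| = 1 − 1 = 0.

0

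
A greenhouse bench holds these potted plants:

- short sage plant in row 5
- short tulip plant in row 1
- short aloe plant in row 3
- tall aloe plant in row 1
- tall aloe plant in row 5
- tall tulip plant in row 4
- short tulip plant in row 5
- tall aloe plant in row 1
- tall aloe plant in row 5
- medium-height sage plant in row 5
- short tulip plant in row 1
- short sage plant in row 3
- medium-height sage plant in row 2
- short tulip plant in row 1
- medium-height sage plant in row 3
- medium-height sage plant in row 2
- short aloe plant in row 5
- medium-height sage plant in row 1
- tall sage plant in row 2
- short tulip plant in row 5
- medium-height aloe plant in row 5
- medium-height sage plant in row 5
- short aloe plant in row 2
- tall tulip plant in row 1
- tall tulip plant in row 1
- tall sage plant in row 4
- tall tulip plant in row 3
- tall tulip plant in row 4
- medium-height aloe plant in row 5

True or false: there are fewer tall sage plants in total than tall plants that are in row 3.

tall sage plants: 2.
tall plants in row 3: 1.
The claim requires 2 < 1, which does not hold.

False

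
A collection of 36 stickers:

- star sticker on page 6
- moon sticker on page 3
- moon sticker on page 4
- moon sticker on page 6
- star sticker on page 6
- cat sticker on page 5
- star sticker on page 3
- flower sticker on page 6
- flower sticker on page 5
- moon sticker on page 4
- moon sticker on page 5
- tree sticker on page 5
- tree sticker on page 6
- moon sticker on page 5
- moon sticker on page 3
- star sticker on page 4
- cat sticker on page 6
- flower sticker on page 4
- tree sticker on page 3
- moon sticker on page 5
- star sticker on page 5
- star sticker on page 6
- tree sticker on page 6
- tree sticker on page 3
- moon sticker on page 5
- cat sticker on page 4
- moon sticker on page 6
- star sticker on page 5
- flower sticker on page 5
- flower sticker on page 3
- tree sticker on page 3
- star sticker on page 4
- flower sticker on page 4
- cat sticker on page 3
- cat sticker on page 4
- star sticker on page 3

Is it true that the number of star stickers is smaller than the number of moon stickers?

True

|star stickers| = 9.
|moon stickers| = 10.
The claim requires 9 < 10, which holds.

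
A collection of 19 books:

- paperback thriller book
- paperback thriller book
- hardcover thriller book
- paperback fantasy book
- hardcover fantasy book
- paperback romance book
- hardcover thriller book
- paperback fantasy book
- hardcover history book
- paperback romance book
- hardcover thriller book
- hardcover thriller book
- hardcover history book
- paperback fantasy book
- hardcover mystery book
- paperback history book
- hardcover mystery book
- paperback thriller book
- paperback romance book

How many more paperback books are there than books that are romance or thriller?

0

paperback books: 10.
books that are romance or thriller: 10.
10 − 10 = 0.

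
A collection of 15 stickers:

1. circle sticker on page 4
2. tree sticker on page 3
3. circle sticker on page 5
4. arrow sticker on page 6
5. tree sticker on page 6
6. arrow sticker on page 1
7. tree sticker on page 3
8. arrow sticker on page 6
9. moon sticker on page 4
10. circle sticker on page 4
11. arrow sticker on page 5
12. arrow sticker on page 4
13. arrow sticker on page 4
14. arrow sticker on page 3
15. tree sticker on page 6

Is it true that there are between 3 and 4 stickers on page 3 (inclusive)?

True

|stickers on page 3| = 3.
The claim requires 3 ≤ 3 ≤ 4, which holds.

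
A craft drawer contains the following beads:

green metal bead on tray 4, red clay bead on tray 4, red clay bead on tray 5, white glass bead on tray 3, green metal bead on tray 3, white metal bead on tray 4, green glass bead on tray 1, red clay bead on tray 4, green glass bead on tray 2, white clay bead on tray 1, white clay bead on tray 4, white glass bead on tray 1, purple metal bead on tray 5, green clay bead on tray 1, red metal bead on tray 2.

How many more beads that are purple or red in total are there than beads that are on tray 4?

beads that are purple or red: 5.
beads on tray 4: 5.
5 − 5 = 0.

0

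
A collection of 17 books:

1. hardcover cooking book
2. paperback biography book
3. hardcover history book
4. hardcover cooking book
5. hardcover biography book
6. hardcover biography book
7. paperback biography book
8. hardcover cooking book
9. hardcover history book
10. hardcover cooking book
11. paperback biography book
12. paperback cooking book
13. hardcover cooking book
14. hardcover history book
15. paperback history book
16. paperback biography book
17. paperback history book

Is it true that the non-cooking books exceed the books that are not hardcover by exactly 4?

True

There are 11 non-cooking books.
There are 7 books that are not hardcover.
The claim requires 11 − 7 (= 4) to equal 4, which holds.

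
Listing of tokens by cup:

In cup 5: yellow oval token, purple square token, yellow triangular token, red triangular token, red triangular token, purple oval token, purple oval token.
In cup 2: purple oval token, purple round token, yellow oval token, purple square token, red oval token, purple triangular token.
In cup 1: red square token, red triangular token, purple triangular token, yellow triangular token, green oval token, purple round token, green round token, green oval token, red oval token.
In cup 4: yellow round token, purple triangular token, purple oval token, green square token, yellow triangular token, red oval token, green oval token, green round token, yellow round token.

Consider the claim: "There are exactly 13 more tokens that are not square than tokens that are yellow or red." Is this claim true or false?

True

|tokens that are not square| = 27.
|tokens that are yellow or red| = 14.
The claim requires 27 − 14 (= 13) to equal 13, which holds.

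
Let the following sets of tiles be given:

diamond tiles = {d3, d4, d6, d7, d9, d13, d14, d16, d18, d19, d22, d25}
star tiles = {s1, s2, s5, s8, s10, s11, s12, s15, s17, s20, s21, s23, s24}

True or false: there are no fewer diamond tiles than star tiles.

|diamond tiles| = 12.
|star tiles| = 13.
The claim requires 12 ≥ 13, which does not hold.

False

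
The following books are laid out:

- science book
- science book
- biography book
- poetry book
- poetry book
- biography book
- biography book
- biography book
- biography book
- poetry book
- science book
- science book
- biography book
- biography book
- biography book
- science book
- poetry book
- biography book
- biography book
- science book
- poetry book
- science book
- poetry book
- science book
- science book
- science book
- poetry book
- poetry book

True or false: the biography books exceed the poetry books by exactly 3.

|biography books| = 10.
|poetry books| = 8.
The claim requires 10 − 8 (= 2) to equal 3, which does not hold.

False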